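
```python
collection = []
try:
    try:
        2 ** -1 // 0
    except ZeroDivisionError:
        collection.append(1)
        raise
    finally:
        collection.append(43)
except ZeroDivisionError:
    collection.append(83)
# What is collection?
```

Step-by-step execution trace:
1. Inner try: `2 ** -1 // 0` raises ZeroDivisionError.
2. Inner `except ZeroDivisionError` matches → `collection.append(1)` → collection = [1].
3. bare `raise` re-raises ZeroDivisionError.
4. Inner `finally` runs during unwinding: `collection.append(43)` → collection = [1, 43].
5. Outer `except ZeroDivisionError` matches → `collection.append(83)` → collection = [1, 43, 83].
Result: [1, 43, 83]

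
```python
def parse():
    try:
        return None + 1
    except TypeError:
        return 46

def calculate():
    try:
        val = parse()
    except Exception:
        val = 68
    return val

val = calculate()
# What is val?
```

Step-by-step execution trace:
1. `calculate()` calls `parse()`.
2. In parse: `None + 1` raises TypeError; `except TypeError` catches it → returns 46.
3. In calculate: `val = parse()` → val = 46. No exception reaches calculate.
4. `except Exception` is skipped; calculate returns 46.
5. val = 46.
Result: 46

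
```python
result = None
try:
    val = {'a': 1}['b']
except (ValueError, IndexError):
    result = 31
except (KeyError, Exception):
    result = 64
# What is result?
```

Step-by-step execution trace:
1. `val = {'a': 1}['b']` raises KeyError.
2. `except (ValueError, IndexError)` does not match KeyError; skipped.
3. `except (KeyError, Exception)` matches (KeyError is in the tuple) → result = 64.
Result: 64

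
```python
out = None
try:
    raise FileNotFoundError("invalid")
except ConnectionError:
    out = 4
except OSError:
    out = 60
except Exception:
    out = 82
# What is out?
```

Step-by-step execution trace:
1. `raise FileNotFoundError(...)` raises FileNotFoundError.
2. `except ConnectionError` does not match (FileNotFoundError is not a subclass of ConnectionError); skipped.
3. `except OSError` matches (FileNotFoundError is a subclass of OSError) → out = 60.
4. `except Exception` is not reached.
Result: 60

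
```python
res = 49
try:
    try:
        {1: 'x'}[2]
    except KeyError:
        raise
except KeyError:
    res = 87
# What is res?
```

Step-by-step execution trace:
1. Inner try: `{1: 'x'}[2]` raises KeyError.
2. Inner `except KeyError` matches; bare `raise` re-raises the same KeyError.
3. Outer `except KeyError` matches → res = 87.
Result: 87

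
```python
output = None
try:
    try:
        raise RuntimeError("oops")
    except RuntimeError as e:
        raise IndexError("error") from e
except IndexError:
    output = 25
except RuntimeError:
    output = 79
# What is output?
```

Step-by-step execution trace:
1. Inner try raises RuntimeError; inner `except RuntimeError as e` catches it.
2. `raise IndexError(...) from e` raises IndexError (RuntimeError is attached as __cause__, but only IndexError is active).
3. Outer `except IndexError` matches → output = 25.
4. `except RuntimeError` is not reached.
Result: 25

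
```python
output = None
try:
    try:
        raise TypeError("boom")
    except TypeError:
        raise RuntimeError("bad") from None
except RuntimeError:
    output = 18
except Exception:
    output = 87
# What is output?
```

Step-by-step execution trace:
1. Inner try raises TypeError; inner `except TypeError` catches it.
2. `raise RuntimeError(...) from None` raises RuntimeError (from None suppresses __context__, but the active exception is still RuntimeError).
3. Outer `except RuntimeError` matches → output = 18.
4. `except Exception` is not reached.
Result: 18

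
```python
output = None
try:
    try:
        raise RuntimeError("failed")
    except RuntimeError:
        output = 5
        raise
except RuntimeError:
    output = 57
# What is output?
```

Step-by-step execution trace:
1. Inner try: `raise RuntimeError("failed")` raises RuntimeError.
2. Inner `except RuntimeError` matches → output = 5.
3. bare `raise` re-raises the same RuntimeError.
4. Outer `except RuntimeError` matches → output = 57.
Result: 57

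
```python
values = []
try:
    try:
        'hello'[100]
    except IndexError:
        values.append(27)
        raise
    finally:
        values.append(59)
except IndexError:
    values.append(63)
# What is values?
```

Step-by-step execution trace:
1. Inner try: `'hello'[100]` raises IndexError.
2. Inner `except IndexError` matches → `values.append(27)` → values = [27].
3. bare `raise` re-raises IndexError.
4. Inner `finally` runs during unwinding: `values.append(59)` → values = [27, 59].
5. Outer `except IndexError` matches → `values.append(63)` → values = [27, 59, 63].
Result: [27, 59, 63]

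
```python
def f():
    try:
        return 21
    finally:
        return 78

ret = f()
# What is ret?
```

Step-by-step execution trace:
1. `f()` enters try: `return 21` sets pending return value 21.
2. Before returning, `finally: return 78` runs and overrides the pending return.
3. f() returns 78 → ret = 78.
Result: 78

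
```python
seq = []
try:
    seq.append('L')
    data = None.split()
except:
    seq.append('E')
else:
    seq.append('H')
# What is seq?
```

Step-by-step execution trace:
1. try: `seq.append('L')` → seq = ['L'].
2. `data = None.split()` raises AttributeError.
3. bare `except` matches → `seq.append('E')` → seq = ['L', 'E'].
4. `else` is skipped (an exception was raised).
Result: ['L', 'E']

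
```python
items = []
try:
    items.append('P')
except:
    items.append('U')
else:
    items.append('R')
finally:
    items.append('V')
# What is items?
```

Step-by-step execution trace:
1. try: `items.append('P')` → items = ['P']. No exception raised.
2. `except` is skipped.
3. `else` runs: `items.append('R')` → items = ['P', 'R'].
4. `finally` always runs: `items.append('V')` → items = ['P', 'R', 'V'].
Result: ['P', 'R', 'V']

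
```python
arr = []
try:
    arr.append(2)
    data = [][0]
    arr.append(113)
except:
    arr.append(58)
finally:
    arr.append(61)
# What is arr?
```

Step-by-step execution trace:
1. try: `arr.append(2)` → arr = [2].
2. `data = [][0]` raises IndexError; `arr.append(113)` is not reached.
3. bare `except` matches → `arr.append(58)` → arr = [2, 58].
4. finally always runs: `arr.append(61)` → arr = [2, 58, 61].
Result: [2, 58, 61]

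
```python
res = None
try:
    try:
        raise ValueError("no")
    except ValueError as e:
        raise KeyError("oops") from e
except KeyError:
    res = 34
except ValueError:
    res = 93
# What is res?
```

Step-by-step execution trace:
1. Inner try raises ValueError; inner `except ValueError as e` catches it.
2. `raise KeyError(...) from e` raises KeyError (ValueError is attached as __cause__, but only KeyError is active).
3. Outer `except KeyError` matches → res = 34.
4. `except ValueError` is not reached.
Result: 34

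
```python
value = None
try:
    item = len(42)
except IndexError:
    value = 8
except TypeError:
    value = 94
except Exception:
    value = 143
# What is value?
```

Step-by-step execution trace:
1. `item = len(42)` raises TypeError.
2. `except IndexError` does not match TypeError; skipped.
3. `except TypeError` matches → value = 94.
4. Remaining except clauses are skipped.
Result: 94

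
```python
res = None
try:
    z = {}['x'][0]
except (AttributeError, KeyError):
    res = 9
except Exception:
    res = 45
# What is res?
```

Step-by-step execution trace:
1. `z = {}['x'][0]` raises KeyError.
2. `except (AttributeError, KeyError)` matches (KeyError is in the tuple) → res = 9.
3. `except Exception` is not reached.
Result: 9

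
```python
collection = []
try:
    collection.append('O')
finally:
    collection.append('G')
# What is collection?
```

Step-by-step execution trace:
1. try: `collection.append('O')` → collection = ['O'].
2. The try body completes without raising.
3. finally always runs: `collection.append('G')` → collection = ['O', 'G'].
Result: ['O', 'G']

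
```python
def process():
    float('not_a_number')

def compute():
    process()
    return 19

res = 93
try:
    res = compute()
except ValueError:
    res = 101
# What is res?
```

Step-by-step execution trace:
1. res starts at 93.
2. try: `compute()` calls `process()`.
3. `process()` evaluates `float('not_a_number')`, which raises ValueError; it propagates through compute (uncaught).
4. `return 19` in compute is not reached; the assignment to res does not complete.
5. `except ValueError` matches → res = 101.
Result: 101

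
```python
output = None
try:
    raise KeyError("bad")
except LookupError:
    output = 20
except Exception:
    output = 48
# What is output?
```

Step-by-step execution trace:
1. `raise KeyError(...)` raises KeyError.
2. `except LookupError` matches (KeyError is a subclass of LookupError) → output = 20.
3. `except Exception` is not reached.
Result: 20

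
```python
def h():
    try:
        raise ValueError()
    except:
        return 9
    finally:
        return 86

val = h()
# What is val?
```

Step-by-step execution trace:
1. `h()` enters try: `raise ValueError()` raises ValueError.
2. bare `except` matches → `return 9` sets pending return value 9.
3. Before returning, `finally: return 86` runs and overrides the pending return.
4. h() returns 86 → val = 86.
Result: 86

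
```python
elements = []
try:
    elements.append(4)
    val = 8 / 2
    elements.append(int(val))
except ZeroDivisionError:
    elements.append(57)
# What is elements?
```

Step-by-step execution trace:
1. try: `elements.append(4)` → elements = [4].
2. `val = 8 / 2` → val = 4.0. No exception raised.
3. `elements.append(int(val))` → elements = [4, 4].
4. `except ZeroDivisionError` is skipped (no exception was raised).
Result: [4, 4]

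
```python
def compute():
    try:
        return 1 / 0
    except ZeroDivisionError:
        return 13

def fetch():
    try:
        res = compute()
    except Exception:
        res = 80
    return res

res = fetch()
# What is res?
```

Step-by-step execution trace:
1. `fetch()` calls `compute()`.
2. In compute: `1 / 0` raises ZeroDivisionError; `except ZeroDivisionError` catches it → returns 13.
3. In fetch: `res = compute()` → res = 13. No exception reaches fetch.
4. `except Exception` is skipped; fetch returns 13.
5. res = 13.
Result: 13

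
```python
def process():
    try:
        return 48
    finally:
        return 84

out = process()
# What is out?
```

Step-by-step execution trace:
1. `process()` enters try: `return 48` sets pending return value 48.
2. Before returning, `finally: return 84` runs and overrides the pending return.
3. process() returns 84 → out = 84.
Result: 84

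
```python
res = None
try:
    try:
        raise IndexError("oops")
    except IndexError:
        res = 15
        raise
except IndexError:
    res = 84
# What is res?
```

Step-by-step execution trace:
1. Inner try: `raise IndexError("oops")` raises IndexError.
2. Inner `except IndexError` matches → res = 15.
3. bare `raise` re-raises the same IndexError.
4. Outer `except IndexError` matches → res = 84.
Result: 84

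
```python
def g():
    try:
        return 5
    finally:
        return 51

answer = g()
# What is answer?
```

Step-by-step execution trace:
1. `g()` enters try: `return 5` sets pending return value 5.
2. Before returning, `finally: return 51` runs and overrides the pending return.
3. g() returns 51 → answer = 51.
Result: 51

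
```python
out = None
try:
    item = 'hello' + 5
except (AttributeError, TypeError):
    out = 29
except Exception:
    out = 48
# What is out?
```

Step-by-step execution trace:
1. `item = 'hello' + 5` raises TypeError.
2. `except (AttributeError, TypeError)` matches (TypeError is in the tuple) → out = 29.
3. `except Exception` is not reached.
Result: 29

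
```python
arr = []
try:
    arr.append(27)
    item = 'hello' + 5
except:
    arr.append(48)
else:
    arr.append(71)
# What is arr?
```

Step-by-step execution trace:
1. try: `arr.append(27)` → arr = [27].
2. `item = 'hello' + 5` raises TypeError.
3. bare `except` matches → `arr.append(48)` → arr = [27, 48].
4. `else` is skipped (an exception was raised).
Result: [27, 48]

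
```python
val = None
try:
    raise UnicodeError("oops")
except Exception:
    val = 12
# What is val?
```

Step-by-step execution trace:
1. `raise UnicodeError(...)` raises UnicodeError.
2. `except Exception` matches (UnicodeError is a subclass of Exception) → val = 12.
Result: 12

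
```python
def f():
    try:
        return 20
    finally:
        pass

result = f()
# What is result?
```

Step-by-step execution trace:
1. `f()` enters try: `return 20` sets pending return value 20.
2. Before returning, `finally: pass` runs (no effect).
3. f() returns 20 → result = 20.
Result: 20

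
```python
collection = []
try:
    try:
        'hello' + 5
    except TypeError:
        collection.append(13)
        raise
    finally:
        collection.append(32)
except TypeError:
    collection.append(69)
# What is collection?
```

Step-by-step execution trace:
1. Inner try: `'hello' + 5` raises TypeError.
2. Inner `except TypeError` matches → `collection.append(13)` → collection = [13].
3. bare `raise` re-raises TypeError.
4. Inner `finally` runs during unwinding: `collection.append(32)` → collection = [13, 32].
5. Outer `except TypeError` matches → `collection.append(69)` → collection = [13, 32, 69].
Result: [13, 32, 69]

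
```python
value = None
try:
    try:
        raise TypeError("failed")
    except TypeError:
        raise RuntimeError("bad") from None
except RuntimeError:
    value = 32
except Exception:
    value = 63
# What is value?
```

Step-by-step execution trace:
1. Inner try raises TypeError; inner `except TypeError` catches it.
2. `raise RuntimeError(...) from None` raises RuntimeError (from None suppresses __context__, but the active exception is still RuntimeError).
3. Outer `except RuntimeError` matches → value = 32.
4. `except Exception` is not reached.
Result: 32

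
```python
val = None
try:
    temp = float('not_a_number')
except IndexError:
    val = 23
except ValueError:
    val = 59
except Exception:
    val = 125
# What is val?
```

Step-by-step execution trace:
1. `temp = float('not_a_number')` raises ValueError.
2. `except IndexError` does not match ValueError; skipped.
3. `except ValueError` matches → val = 59.
4. Remaining except clauses are skipped.
Result: 59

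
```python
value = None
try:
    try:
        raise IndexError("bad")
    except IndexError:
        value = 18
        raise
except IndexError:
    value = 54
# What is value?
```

Step-by-step execution trace:
1. Inner try: `raise IndexError("bad")` raises IndexError.
2. Inner `except IndexError` matches → value = 18.
3. bare `raise` re-raises the same IndexError.
4. Outer `except IndexError` matches → value = 54.
Result: 54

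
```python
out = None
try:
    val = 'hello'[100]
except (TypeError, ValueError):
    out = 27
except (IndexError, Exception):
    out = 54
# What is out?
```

Step-by-step execution trace:
1. `val = 'hello'[100]` raises IndexError.
2. `except (TypeError, ValueError)` does not match IndexError; skipped.
3. `except (IndexError, Exception)` matches (IndexError is in the tuple) → out = 54.
Result: 54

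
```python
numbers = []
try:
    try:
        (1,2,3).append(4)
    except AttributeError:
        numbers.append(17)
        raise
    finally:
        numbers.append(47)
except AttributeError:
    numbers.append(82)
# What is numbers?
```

Step-by-step execution trace:
1. Inner try: `(1,2,3).append(4)` raises AttributeError.
2. Inner `except AttributeError` matches → `numbers.append(17)` → numbers = [17].
3. bare `raise` re-raises AttributeError.
4. Inner `finally` runs during unwinding: `numbers.append(47)` → numbers = [17, 47].
5. Outer `except AttributeError` matches → `numbers.append(82)` → numbers = [17, 47, 82].
Result: [17, 47, 82]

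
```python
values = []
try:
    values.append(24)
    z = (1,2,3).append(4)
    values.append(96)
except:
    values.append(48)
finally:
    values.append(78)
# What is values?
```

Step-by-step execution trace:
1. try: `values.append(24)` → values = [24].
2. `z = (1,2,3).append(4)` raises AttributeError; `values.append(96)` is not reached.
3. bare `except` matches → `values.append(48)` → values = [24, 48].
4. finally always runs: `values.append(78)` → values = [24, 48, 78].
Result: [24, 48, 78]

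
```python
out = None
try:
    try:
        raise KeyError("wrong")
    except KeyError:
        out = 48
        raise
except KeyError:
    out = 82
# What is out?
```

Step-by-step execution trace:
1. Inner try: `raise KeyError("wrong")` raises KeyError.
2. Inner `except KeyError` matches → out = 48.
3. bare `raise` re-raises the same KeyError.
4. Outer `except KeyError` matches → out = 82.
Result: 82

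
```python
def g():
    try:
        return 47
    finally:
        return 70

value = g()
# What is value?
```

Step-by-step execution trace:
1. `g()` enters try: `return 47` sets pending return value 47.
2. Before returning, `finally: return 70` runs and overrides the pending return.
3. g() returns 70 → value = 70.
Result: 70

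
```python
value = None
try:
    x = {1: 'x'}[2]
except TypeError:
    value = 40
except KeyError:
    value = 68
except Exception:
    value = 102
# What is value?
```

Step-by-step execution trace:
1. `x = {1: 'x'}[2]` raises KeyError.
2. `except TypeError` does not match KeyError; skipped.
3. `except KeyError` matches → value = 68.
4. Remaining except clauses are skipped.
Result: 68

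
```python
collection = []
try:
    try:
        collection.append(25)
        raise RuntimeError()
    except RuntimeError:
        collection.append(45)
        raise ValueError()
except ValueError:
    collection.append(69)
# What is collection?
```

Step-by-step execution trace:
1. Inner try: `collection.append(25)` → collection = [25].
2. `raise RuntimeError()` raises RuntimeError.
3. Inner `except RuntimeError` matches → `collection.append(45)` → collection = [25, 45].
4. `raise ValueError()` raises ValueError; propagates to outer try.
5. Outer `except ValueError` matches → `collection.append(69)` → collection = [25, 45, 69].
Result: [25, 45, 69]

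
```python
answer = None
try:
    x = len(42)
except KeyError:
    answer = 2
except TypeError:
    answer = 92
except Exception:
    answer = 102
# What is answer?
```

Step-by-step execution trace:
1. `x = len(42)` raises TypeError.
2. `except KeyError` does not match TypeError; skipped.
3. `except TypeError` matches → answer = 92.
4. Remaining except clauses are skipped.
Result: 92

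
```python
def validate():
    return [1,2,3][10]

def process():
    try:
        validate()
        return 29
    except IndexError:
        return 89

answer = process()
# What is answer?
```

Step-by-step execution trace:
1. `process()` calls `validate()`.
2. `validate()` evaluates `[1,2,3][10]`, which raises IndexError; it propagates to the caller.
3. `return 29` is not reached.
4. `except IndexError` in process matches → returns 89.
5. answer = 89.
Result: 89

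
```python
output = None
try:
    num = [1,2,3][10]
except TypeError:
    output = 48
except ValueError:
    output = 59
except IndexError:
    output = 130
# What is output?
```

Step-by-step execution trace:
1. `num = [1,2,3][10]` raises IndexError.
2. `except TypeError` does not match IndexError; skipped.
3. `except ValueError` does not match IndexError; skipped.
4. `except IndexError` matches → output = 130.
Result: 130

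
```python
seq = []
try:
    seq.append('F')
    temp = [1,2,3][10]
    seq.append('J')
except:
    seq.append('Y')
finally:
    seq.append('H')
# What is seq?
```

Step-by-step execution trace:
1. try: `seq.append('F')` → seq = ['F'].
2. `temp = [1,2,3][10]` raises IndexError; `seq.append('J')` is not reached.
3. bare `except` matches → `seq.append('Y')` → seq = ['F', 'Y'].
4. finally always runs: `seq.append('H')` → seq = ['F', 'Y', 'H'].
Result: ['F', 'Y', 'H']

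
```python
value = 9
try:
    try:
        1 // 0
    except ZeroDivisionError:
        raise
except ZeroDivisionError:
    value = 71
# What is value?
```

Step-by-step execution trace:
1. Inner try: `1 // 0` raises ZeroDivisionError.
2. Inner `except ZeroDivisionError` matches; bare `raise` re-raises the same ZeroDivisionError.
3. Outer `except ZeroDivisionError` matches → value = 71.
Result: 71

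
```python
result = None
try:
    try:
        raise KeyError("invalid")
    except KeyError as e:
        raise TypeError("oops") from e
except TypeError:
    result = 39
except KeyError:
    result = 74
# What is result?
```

Step-by-step execution trace:
1. Inner try raises KeyError; inner `except KeyError as e` catches it.
2. `raise TypeError(...) from e` raises TypeError (KeyError is attached as __cause__, but only TypeError is active).
3. Outer `except TypeError` matches → result = 39.
4. `except KeyError` is not reached.
Result: 39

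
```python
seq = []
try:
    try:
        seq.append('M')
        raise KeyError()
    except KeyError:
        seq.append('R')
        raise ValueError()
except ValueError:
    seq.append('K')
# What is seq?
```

Step-by-step execution trace:
1. Inner try: `seq.append('M')` → seq = ['M'].
2. `raise KeyError()` raises KeyError.
3. Inner `except KeyError` matches → `seq.append('R')` → seq = ['M', 'R'].
4. `raise ValueError()` raises ValueError; propagates to outer try.
5. Outer `except ValueError` matches → `seq.append('K')` → seq = ['M', 'R', 'K'].
Result: ['M', 'R', 'K']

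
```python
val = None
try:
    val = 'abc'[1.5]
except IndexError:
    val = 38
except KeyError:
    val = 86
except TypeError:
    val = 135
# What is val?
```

Step-by-step execution trace:
1. `val = 'abc'[1.5]` raises TypeError.
2. `except IndexError` does not match TypeError; skipped.
3. `except KeyError` does not match TypeError; skipped.
4. `except TypeError` matches → val = 135.
Result: 135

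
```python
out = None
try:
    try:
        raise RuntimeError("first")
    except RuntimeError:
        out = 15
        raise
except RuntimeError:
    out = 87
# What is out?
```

Step-by-step execution trace:
1. Inner try: `raise RuntimeError("first")` raises RuntimeError.
2. Inner `except RuntimeError` matches → out = 15.
3. bare `raise` re-raises the same RuntimeError.
4. Outer `except RuntimeError` matches → out = 87.
Result: 87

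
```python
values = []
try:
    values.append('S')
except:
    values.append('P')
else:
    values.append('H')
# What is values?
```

Step-by-step execution trace:
1. try: `values.append('S')` → values = ['S']. No exception raised.
2. `except` is skipped.
3. `else` runs (try completed without exception): `values.append('H')` → values = ['S', 'H'].
Result: ['S', 'H']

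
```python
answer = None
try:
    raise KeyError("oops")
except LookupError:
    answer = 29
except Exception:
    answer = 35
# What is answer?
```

Step-by-step execution trace:
1. `raise KeyError(...)` raises KeyError.
2. `except LookupError` matches (KeyError is a subclass of LookupError) → answer = 29.
3. `except Exception` is not reached.
Result: 29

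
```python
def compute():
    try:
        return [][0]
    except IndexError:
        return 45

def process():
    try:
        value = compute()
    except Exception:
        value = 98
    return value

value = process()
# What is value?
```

Step-by-step execution trace:
1. `process()` calls `compute()`.
2. In compute: `[][0]` raises IndexError; `except IndexError` catches it → returns 45.
3. In process: `value = compute()` → value = 45. No exception reaches process.
4. `except Exception` is skipped; process returns 45.
5. value = 45.
Result: 45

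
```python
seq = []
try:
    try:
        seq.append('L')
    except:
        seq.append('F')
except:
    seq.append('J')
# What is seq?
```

Step-by-step execution trace:
1. Inner try: `seq.append('L')` → seq = ['L']. No exception raised.
2. Inner `except` is skipped.
3. Inner try completes normally; outer `except` is skipped.
Result: ['L']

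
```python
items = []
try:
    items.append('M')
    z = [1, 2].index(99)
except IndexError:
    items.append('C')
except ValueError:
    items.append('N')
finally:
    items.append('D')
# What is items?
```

Step-by-step execution trace:
1. try: `items.append('M')` → items = ['M'].
2. `z = [1, 2].index(99)` raises ValueError.
3. `except IndexError` does not match ValueError; skipped.
4. `except ValueError` matches → `items.append('N')` → items = ['M', 'N'].
5. finally always runs: `items.append('D')` → items = ['M', 'N', 'D'].
Result: ['M', 'N', 'D']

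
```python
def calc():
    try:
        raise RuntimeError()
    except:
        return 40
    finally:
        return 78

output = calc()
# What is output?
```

Step-by-step execution trace:
1. `calc()` enters try: `raise RuntimeError()` raises RuntimeError.
2. bare `except` matches → `return 40` sets pending return value 40.
3. Before returning, `finally: return 78` runs and overrides the pending return.
4. calc() returns 78 → output = 78.
Result: 78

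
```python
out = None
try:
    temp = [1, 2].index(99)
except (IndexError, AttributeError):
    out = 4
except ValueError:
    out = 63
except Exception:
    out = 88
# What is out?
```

Step-by-step execution trace:
1. `temp = [1, 2].index(99)` raises ValueError.
2. `except (IndexError, AttributeError)` does not match ValueError; skipped.
3. `except ValueError` matches (exact type match) → out = 63.
4. `except Exception` is not reached.
Result: 63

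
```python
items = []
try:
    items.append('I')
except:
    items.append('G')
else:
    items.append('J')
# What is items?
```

Step-by-step execution trace:
1. try: `items.append('I')` → items = ['I']. No exception raised.
2. `except` is skipped.
3. `else` runs (try completed without exception): `items.append('J')` → items = ['I', 'J'].
Result: ['I', 'J']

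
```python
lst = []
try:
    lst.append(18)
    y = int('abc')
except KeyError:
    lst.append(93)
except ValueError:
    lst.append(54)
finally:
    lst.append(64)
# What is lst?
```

Step-by-step execution trace:
1. try: `lst.append(18)` → lst = [18].
2. `y = int('abc')` raises ValueError.
3. `except KeyError` does not match ValueError; skipped.
4. `except ValueError` matches → `lst.append(54)` → lst = [18, 54].
5. finally always runs: `lst.append(64)` → lst = [18, 54, 64].
Result: [18, 54, 64]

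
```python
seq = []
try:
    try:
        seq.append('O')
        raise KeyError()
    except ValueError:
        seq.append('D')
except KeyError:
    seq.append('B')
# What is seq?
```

Step-by-step execution trace:
1. Inner try: `seq.append('O')` → seq = ['O'].
2. `raise KeyError()` raises KeyError.
3. Inner `except ValueError` does not match KeyError; exception propagates to outer try.
4. Outer `except KeyError` matches → `seq.append('B')` → seq = ['O', 'B'].
Result: ['O', 'B']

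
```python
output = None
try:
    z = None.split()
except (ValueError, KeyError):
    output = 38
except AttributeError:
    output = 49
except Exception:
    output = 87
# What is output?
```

Step-by-step execution trace:
1. `z = None.split()` raises AttributeError.
2. `except (ValueError, KeyError)` does not match AttributeError; skipped.
3. `except AttributeError` matches (exact type match) → output = 49.
4. `except Exception` is not reached.
Result: 49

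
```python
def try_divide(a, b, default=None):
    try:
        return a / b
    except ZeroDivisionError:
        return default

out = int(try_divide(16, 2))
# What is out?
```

Step-by-step execution trace:
1. `try_divide(16, 2)` enters try: `return 16 / 2` → returns 8.0. No exception raised.
2. `except ZeroDivisionError` is skipped.
3. `int(8.0)` → 8 → out = 8.
Result: 8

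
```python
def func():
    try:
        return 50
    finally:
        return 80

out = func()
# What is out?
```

Step-by-step execution trace:
1. `func()` enters try: `return 50` sets pending return value 50.
2. Before returning, `finally: return 80` runs and overrides the pending return.
3. func() returns 80 → out = 80.
Result: 80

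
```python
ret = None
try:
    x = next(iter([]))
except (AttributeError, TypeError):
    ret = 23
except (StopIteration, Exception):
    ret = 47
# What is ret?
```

Step-by-step execution trace:
1. `x = next(iter([]))` raises StopIteration.
2. `except (AttributeError, TypeError)` does not match StopIteration; skipped.
3. `except (StopIteration, Exception)` matches (StopIteration is in the tuple) → ret = 47.
Result: 47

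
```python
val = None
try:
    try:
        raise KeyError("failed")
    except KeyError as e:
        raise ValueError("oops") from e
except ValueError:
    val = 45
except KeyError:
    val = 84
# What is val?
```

Step-by-step execution trace:
1. Inner try raises KeyError; inner `except KeyError as e` catches it.
2. `raise ValueError(...) from e` raises ValueError (KeyError is attached as __cause__, but only ValueError is active).
3. Outer `except ValueError` matches → val = 45.
4. `except KeyError` is not reached.
Result: 45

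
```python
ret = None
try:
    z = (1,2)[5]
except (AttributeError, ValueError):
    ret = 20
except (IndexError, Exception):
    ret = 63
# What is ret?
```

Step-by-step execution trace:
1. `z = (1,2)[5]` raises IndexError.
2. `except (AttributeError, ValueError)` does not match IndexError; skipped.
3. `except (IndexError, Exception)` matches (IndexError is in the tuple) → ret = 63.
Result: 63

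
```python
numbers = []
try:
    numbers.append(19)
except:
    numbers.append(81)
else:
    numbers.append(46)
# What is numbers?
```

Step-by-step execution trace:
1. try: `numbers.append(19)` → numbers = [19]. No exception raised.
2. `except` is skipped.
3. `else` runs (try completed without exception): `numbers.append(46)` → numbers = [19, 46].
Result: [19, 46]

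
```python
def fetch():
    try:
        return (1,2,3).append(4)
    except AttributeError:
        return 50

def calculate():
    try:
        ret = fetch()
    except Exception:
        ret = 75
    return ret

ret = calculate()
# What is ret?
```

Step-by-step execution trace:
1. `calculate()` calls `fetch()`.
2. In fetch: `(1,2,3).append(4)` raises AttributeError; `except AttributeError` catches it → returns 50.
3. In calculate: `ret = fetch()` → ret = 50. No exception reaches calculate.
4. `except Exception` is skipped; calculate returns 50.
5. ret = 50.
Result: 50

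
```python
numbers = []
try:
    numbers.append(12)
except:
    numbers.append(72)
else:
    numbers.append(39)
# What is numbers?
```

Step-by-step execution trace:
1. try: `numbers.append(12)` → numbers = [12]. No exception raised.
2. `except` is skipped.
3. `else` runs (try completed without exception): `numbers.append(39)` → numbers = [12, 39].
Result: [12, 39]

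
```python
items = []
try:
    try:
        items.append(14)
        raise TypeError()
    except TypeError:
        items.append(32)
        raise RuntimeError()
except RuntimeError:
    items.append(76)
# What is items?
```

Step-by-step execution trace:
1. Inner try: `items.append(14)` → items = [14].
2. `raise TypeError()` raises TypeError.
3. Inner `except TypeError` matches → `items.append(32)` → items = [14, 32].
4. `raise RuntimeError()` raises RuntimeError; propagates to outer try.
5. Outer `except RuntimeError` matches → `items.append(76)` → items = [14, 32, 76].
Result: [14, 32, 76]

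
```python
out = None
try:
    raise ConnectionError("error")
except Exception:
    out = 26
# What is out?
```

Step-by-step execution trace:
1. `raise ConnectionError(...)` raises ConnectionError.
2. `except Exception` matches (ConnectionError is a subclass of Exception) → out = 26.
Result: 26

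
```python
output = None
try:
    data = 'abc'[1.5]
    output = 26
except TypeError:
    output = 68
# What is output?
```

Step-by-step execution trace:
1. `data = 'abc'[1.5]` raises TypeError.
2. `output = 26` is not reached.
3. `except TypeError` matches → output = 68.
Result: 68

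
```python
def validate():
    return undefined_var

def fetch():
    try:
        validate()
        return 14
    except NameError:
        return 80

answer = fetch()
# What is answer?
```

Step-by-step execution trace:
1. `fetch()` calls `validate()`.
2. `validate()` evaluates `undefined_var`, which raises NameError; it propagates to the caller.
3. `return 14` is not reached.
4. `except NameError` in fetch matches → returns 80.
5. answer = 80.
Result: 80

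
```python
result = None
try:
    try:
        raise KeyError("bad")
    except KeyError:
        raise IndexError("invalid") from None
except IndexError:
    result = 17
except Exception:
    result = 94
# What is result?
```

Step-by-step execution trace:
1. Inner try raises KeyError; inner `except KeyError` catches it.
2. `raise IndexError(...) from None` raises IndexError (from None suppresses __context__, but the active exception is still IndexError).
3. Outer `except IndexError` matches → result = 17.
4. `except Exception` is not reached.
Result: 17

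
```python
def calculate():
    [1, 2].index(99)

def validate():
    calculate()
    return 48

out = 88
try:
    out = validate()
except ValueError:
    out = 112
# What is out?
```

Step-by-step execution trace:
1. out starts at 88.
2. try: `validate()` calls `calculate()`.
3. `calculate()` evaluates `[1, 2].index(99)`, which raises ValueError; it propagates through validate (uncaught).
4. `return 48` in validate is not reached; the assignment to out does not complete.
5. `except ValueError` matches → out = 112.
Result: 112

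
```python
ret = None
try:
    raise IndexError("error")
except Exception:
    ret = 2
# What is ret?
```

Step-by-step execution trace:
1. `raise IndexError(...)` raises IndexError.
2. `except Exception` matches (IndexError is a subclass of Exception) → ret = 2.
Result: 2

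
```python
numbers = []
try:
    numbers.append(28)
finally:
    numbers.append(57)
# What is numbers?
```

Step-by-step execution trace:
1. try: `numbers.append(28)` → numbers = [28].
2. The try body completes without raising.
3. finally always runs: `numbers.append(57)` → numbers = [28, 57].
Result: [28, 57]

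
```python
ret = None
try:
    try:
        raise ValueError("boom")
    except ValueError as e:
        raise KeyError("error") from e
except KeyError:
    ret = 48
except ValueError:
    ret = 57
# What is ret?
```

Step-by-step execution trace:
1. Inner try raises ValueError; inner `except ValueError as e` catches it.
2. `raise KeyError(...) from e` raises KeyError (ValueError is attached as __cause__, but only KeyError is active).
3. Outer `except KeyError` matches → ret = 48.
4. `except ValueError` is not reached.
Result: 48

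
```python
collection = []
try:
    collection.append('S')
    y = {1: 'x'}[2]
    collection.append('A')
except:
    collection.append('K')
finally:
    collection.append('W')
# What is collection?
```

Step-by-step execution trace:
1. try: `collection.append('S')` → collection = ['S'].
2. `y = {1: 'x'}[2]` raises KeyError; `collection.append('A')` is not reached.
3. bare `except` matches → `collection.append('K')` → collection = ['S', 'K'].
4. finally always runs: `collection.append('W')` → collection = ['S', 'K', 'W'].
Result: ['S', 'K', 'W']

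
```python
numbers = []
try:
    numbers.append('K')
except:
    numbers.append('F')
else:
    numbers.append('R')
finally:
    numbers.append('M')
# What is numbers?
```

Step-by-step execution trace:
1. try: `numbers.append('K')` → numbers = ['K']. No exception raised.
2. `except` is skipped.
3. `else` runs: `numbers.append('R')` → numbers = ['K', 'R'].
4. `finally` always runs: `numbers.append('M')` → numbers = ['K', 'R', 'M'].
Result: ['K', 'R', 'M']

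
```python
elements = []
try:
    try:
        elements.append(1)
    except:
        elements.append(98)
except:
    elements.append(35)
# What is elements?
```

Step-by-step execution trace:
1. Inner try: `elements.append(1)` → elements = [1]. No exception raised.
2. Inner `except` is skipped.
3. Inner try completes normally; outer `except` is skipped.
Result: [1]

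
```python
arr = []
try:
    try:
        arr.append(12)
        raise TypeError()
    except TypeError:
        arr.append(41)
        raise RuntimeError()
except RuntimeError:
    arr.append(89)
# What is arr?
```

Step-by-step execution trace:
1. Inner try: `arr.append(12)` → arr = [12].
2. `raise TypeError()` raises TypeError.
3. Inner `except TypeError` matches → `arr.append(41)` → arr = [12, 41].
4. `raise RuntimeError()` raises RuntimeError; propagates to outer try.
5. Outer `except RuntimeError` matches → `arr.append(89)` → arr = [12, 41, 89].
Result: [12, 41, 89]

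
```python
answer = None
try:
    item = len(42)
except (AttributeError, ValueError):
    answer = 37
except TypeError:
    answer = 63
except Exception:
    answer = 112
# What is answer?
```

Step-by-step execution trace:
1. `item = len(42)` raises TypeError.
2. `except (AttributeError, ValueError)` does not match TypeError; skipped.
3. `except TypeError` matches (exact type match) → answer = 63.
4. `except Exception` is not reached.
Result: 63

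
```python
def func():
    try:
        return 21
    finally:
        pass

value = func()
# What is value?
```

Step-by-step execution trace:
1. `func()` enters try: `return 21` sets pending return value 21.
2. Before returning, `finally: pass` runs (no effect).
3. func() returns 21 → value = 21.
Result: 21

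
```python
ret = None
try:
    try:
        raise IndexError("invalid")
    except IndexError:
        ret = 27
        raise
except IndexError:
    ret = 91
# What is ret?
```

Step-by-step execution trace:
1. Inner try: `raise IndexError("invalid")` raises IndexError.
2. Inner `except IndexError` matches → ret = 27.
3. bare `raise` re-raises the same IndexError.
4. Outer `except IndexError` matches → ret = 91.
Result: 91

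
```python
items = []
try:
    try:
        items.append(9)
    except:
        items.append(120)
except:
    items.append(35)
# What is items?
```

Step-by-step execution trace:
1. Inner try: `items.append(9)` → items = [9]. No exception raised.
2. Inner `except` is skipped.
3. Inner try completes normally; outer `except` is skipped.
Result: [9]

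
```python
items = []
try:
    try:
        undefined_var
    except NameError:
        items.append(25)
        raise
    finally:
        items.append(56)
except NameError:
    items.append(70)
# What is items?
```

Step-by-step execution trace:
1. Inner try: `undefined_var` raises NameError.
2. Inner `except NameError` matches → `items.append(25)` → items = [25].
3. bare `raise` re-raises NameError.
4. Inner `finally` runs during unwinding: `items.append(56)` → items = [25, 56].
5. Outer `except NameError` matches → `items.append(70)` → items = [25, 56, 70].
Result: [25, 56, 70]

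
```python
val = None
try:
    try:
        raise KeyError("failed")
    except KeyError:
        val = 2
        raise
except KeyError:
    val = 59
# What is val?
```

Step-by-step execution trace:
1. Inner try: `raise KeyError("failed")` raises KeyError.
2. Inner `except KeyError` matches → val = 2.
3. bare `raise` re-raises the same KeyError.
4. Outer `except KeyError` matches → val = 59.
Result: 59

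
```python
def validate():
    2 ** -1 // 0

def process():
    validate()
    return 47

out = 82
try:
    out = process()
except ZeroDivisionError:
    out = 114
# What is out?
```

Step-by-step execution trace:
1. out starts at 82.
2. try: `process()` calls `validate()`.
3. `validate()` evaluates `2 ** -1 // 0`, which raises ZeroDivisionError; it propagates through process (uncaught).
4. `return 47` in process is not reached; the assignment to out does not complete.
5. `except ZeroDivisionError` matches → out = 114.
Result: 114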